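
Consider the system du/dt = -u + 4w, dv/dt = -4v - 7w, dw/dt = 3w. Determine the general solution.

u(t) = K_2e^(-t) + K_3e^(3t), v(t) = K_1e^(-4t) - K_3e^(3t), w(t) = K_3e^(3t)

Coefficient matrix A = [[-1, 0, 4], [0, -4, -7], [0, 0, 3]].
det(A - λI) = 0 gives eigenvalues λ = -4, -1, 3.
For λ=-4: eigenvector (0,1,0).
For λ=-1: eigenvector (1,0,0).
For λ=3: eigenvector (1,-1,1).
General solution: K_1e^(-4t)(0,1,0) + K_2e^(-t)(1,0,0) + K_3e^(3t)(1,-1,1).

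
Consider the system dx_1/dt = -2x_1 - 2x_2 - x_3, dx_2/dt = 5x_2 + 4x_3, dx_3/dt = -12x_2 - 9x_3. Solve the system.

x_1(t) = -K_2e^(-t) + K_3e^(-2t), x_2(t) = -K_1e^(-3t) + 2K_2e^(-t), x_3(t) = 2K_1e^(-3t) - 3K_2e^(-t)

Coefficient matrix A = [[-2, -2, -1], [0, 5, 4], [0, -12, -9]].
det(A - λI) = 0 gives eigenvalues λ = -3, -1, -2.
For λ=-3: eigenvector (0,-1,2).
For λ=-1: eigenvector (-1,2,-3).
For λ=-2: eigenvector (1,0,0).
General solution: K_1e^(-3t)(0,-1,2) + K_2e^(-t)(-1,2,-3) + K_3e^(-2t)(1,0,0).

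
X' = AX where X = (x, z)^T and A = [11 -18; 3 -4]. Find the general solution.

x(t) = 2c_1e^(2t) - 3c_2e^(5t), z(t) = c_1e^(2t) - c_2e^(5t)

Coefficient matrix A = [[11, -18], [3, -4]].
Characteristic polynomial det(A - λI) = λ^2 - 7λ + 10 = 0.
Eigenvalues λ = 2, 5.
For λ=2: (A-λI) row 1 is [9, -18], so an eigenvector is (2, 1).
For λ=5: (A-λI) row 1 is [6, -18], so an eigenvector is (-3, -1).
General solution: c_1e^(2t)(2,1) + c_2e^(5t)(-3,-1).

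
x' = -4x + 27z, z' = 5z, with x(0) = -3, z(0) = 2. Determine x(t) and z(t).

x(t) = 6e^(5t) - 9e^(-4t), z(t) = 2e^(5t)

Coefficient matrix A = [[-4, 27], [0, 5]].
Characteristic polynomial det(A - λI) = λ^2 - λ - 20 = 0.
Eigenvalues λ = -4, 5.
For λ=-4: (A-λI) row 1 is [0, 27], so an eigenvector is (1, 0).
For λ=5: (A-λI) row 1 is [-9, 27], so an eigenvector is (-3, -1).
General solution: C_1e^(-4t)(1,0) + C_2e^(5t)(-3,-1).
Applying x(0)=-3, z(0)=2 gives C_1=-9, C_2=-2.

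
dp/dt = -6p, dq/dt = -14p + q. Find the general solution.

p(t) = -c_1e^(-6t), q(t) = -2c_1e^(-6t) - c_2e^(t)

Coefficient matrix A = [[-6, 0], [-14, 1]].
Characteristic polynomial det(A - λI) = λ^2 + 5λ - 6 = 0.
Eigenvalues λ = -6, 1.
For λ=-6: (A-λI) row 2 is [-14, 7], so an eigenvector is (-1, -2).
For λ=1: (A-λI) row 1 is [-7, 0], so an eigenvector is (0, -1).
General solution: c_1e^(-6t)(-1,-2) + c_2e^(t)(0,-1).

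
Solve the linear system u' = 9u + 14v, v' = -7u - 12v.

u(t) = 2K_1e^(2t) - K_2e^(-5t), v(t) = -K_1e^(2t) + K_2e^(-5t)

Coefficient matrix A = [[9, 14], [-7, -12]].
Characteristic polynomial det(A - λI) = λ^2 + 3λ - 10 = 0.
Eigenvalues λ = 2, -5.
For λ=2: (A-λI) row 1 is [7, 14], so an eigenvector is (2, -1).
For λ=-5: (A-λI) row 1 is [14, 14], so an eigenvector is (-1, 1).
General solution: K_1e^(2t)(2,-1) + K_2e^(-5t)(-1,1).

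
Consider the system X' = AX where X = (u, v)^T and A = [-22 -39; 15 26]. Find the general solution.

u(t) = 2c_1e^(2t)sin(3t) + 3c_1e^(2t)cos(3t) + 3c_2e^(2t)sin(3t) - 2c_2e^(2t)cos(3t), v(t) = -c_1e^(2t)sin(3t) - 2c_1e^(2t)cos(3t) - 2c_2e^(2t)sin(3t) + c_2e^(2t)cos(3t)

Coefficient matrix A = [[-22, -39], [15, 26]].
Characteristic polynomial det(A - λI) = λ^2 - 4λ + 13 = 0.
Eigenvalues λ = 2 ± 3i (complex conjugate pair).
For λ=2+3i: an eigenvector is (3,-2) - i(2,-1) = (3 - 2i, -2 + i).
A real fundamental pair from Re and Im of e^((2+3i)t)v: X_1 = e^(2t)(cos(3t)·(3,-2) + sin(3t)·(2,-1)), X_2 = e^(2t)(sin(3t)·(3,-2) - cos(3t)·(2,-1)).
General solution: c_1X_1 + c_2X_2.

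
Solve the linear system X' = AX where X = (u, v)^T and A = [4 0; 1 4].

u(t) = C_2e^(4t), v(t) = C_1e^(4t) + C_2te^(4t) - C_2e^(4t)

Coefficient matrix A = [[4, 0], [1, 4]].
Characteristic polynomial det(A - λI) = λ^2 - 8λ + 16 = 0.
Single eigenvalue λ = 4 with algebraic multiplicity 2.
Eigenvector v = (0,1); generalized eigenvector w with (A-λI)w=v is (1,-1).
General solution: e^(4t)[C_1·v + C_2·(t·v + w)].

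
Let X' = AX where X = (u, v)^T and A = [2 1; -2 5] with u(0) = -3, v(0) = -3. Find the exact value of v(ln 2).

A = [[2,1],[-2,5]]; eigenvalues λ = 4, 3.
Eigenvectors: (-1,-2) for λ=4, (-1,-1) for λ=3.
From the initial condition, c_1 = 0, c_2 = 3.
v(ln 2) = (0)(2^4)(-2) + (3)(2^3)(-1) = -24.

-24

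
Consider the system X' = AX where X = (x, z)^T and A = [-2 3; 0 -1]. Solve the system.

Coefficient matrix A = [[-2, 3], [0, -1]].
Characteristic polynomial det(A - λI) = λ^2 + 3λ + 2 = 0.
Eigenvalues λ = -2, -1.
For λ=-2: (A-λI) row 1 is [0, 3], so an eigenvector is (-1, 0).
For λ=-1: (A-λI) row 1 is [-1, 3], so an eigenvector is (-3, -1).
General solution: C_1e^(-2t)(-1,0) + C_2e^(-t)(-3,-1).

x(t) = -C_1e^(-2t) - 3C_2e^(-t), z(t) = -C_2e^(-t)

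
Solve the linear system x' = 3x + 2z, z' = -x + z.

Coefficient matrix A = [[3, 2], [-1, 1]].
Characteristic polynomial det(A - λI) = λ^2 - 4λ + 5 = 0.
Eigenvalues λ = 2 ± i (complex conjugate pair).
For λ=2+i: an eigenvector is (-1,1) - i(1,0) = (-1 - i, 1).
A real fundamental pair from Re and Im of e^((2+i)t)v: X_1 = e^(2t)(cos(t)·(-1,1) + sin(t)·(1,0)), X_2 = e^(2t)(sin(t)·(-1,1) - cos(t)·(1,0)).
General solution: C_1X_1 + C_2X_2.

x(t) = C_1e^(2t)sin(t) - C_1e^(2t)cos(t) - C_2e^(2t)sin(t) - C_2e^(2t)cos(t), z(t) = C_1e^(2t)cos(t) + C_2e^(2t)sin(t)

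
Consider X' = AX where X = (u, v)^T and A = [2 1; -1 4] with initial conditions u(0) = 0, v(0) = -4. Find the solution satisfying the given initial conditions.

u(t) = -4te^(3t), v(t) = -4te^(3t) - 4e^(3t)

Coefficient matrix A = [[2, 1], [-1, 4]].
Characteristic polynomial det(A - λI) = λ^2 - 6λ + 9 = 0.
Single eigenvalue λ = 3 with algebraic multiplicity 2.
Eigenvector v = (1,1); generalized eigenvector w with (A-λI)w=v is (2,3).
General solution: e^(3t)[K_1·v + K_2·(t·v + w)].
Applying u(0)=0, v(0)=-4 gives K_1=8, K_2=-4.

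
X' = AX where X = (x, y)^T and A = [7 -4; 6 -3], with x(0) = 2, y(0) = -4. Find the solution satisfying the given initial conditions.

x(t) = 14e^(3t) - 12e^(t), y(t) = 14e^(3t) - 18e^(t)

Coefficient matrix A = [[7, -4], [6, -3]].
Characteristic polynomial det(A - λI) = λ^2 - 4λ + 3 = 0.
Eigenvalues λ = 3, 1.
For λ=3: (A-λI) row 1 is [4, -4], so an eigenvector is (1, 1).
For λ=1: (A-λI) row 1 is [6, -4], so an eigenvector is (2, 3).
General solution: c_1e^(3t)(1,1) + c_2e^(t)(2,3).
Applying x(0)=2, y(0)=-4 gives c_1=14, c_2=-6.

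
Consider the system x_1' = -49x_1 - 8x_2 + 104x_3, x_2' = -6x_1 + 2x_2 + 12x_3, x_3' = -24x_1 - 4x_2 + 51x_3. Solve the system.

x_1(t) = 8C_1e^(2t) + 17C_2e^(-t) + 2C_3e^(3t), x_2(t) = C_1e^(2t) + 2C_2e^(-t), x_3(t) = 4C_1e^(2t) + 8C_2e^(-t) + C_3e^(3t)

Coefficient matrix A = [[-49, -8, 104], [-6, 2, 12], [-24, -4, 51]].
det(A - λI) = 0 gives eigenvalues λ = 2, -1, 3.
For λ=2: eigenvector (8,1,4).
For λ=-1: eigenvector (17,2,8).
For λ=3: eigenvector (2,0,1).
General solution: C_1e^(2t)(8,1,4) + C_2e^(-t)(17,2,8) + C_3e^(3t)(2,0,1).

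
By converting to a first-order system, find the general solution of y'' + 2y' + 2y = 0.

y(t) = c_1e^(-t)cos(t) + c_2e^(-t)sin(t)

Let x_1 = y, x_2 = y'. Then x_1' = x_2 and x_2' = -2x_1 - 2x_2.
A = [[0,1],[-2,-2]]; det(A-λI) = λ^2 + 2λ + 2.
Eigenvalues λ = -1 ± i.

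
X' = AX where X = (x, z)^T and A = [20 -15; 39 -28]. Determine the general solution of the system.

x(t) = -C_1e^(-4t)sin(3t) - 2C_1e^(-4t)cos(3t) - 2C_2e^(-4t)sin(3t) + C_2e^(-4t)cos(3t), z(t) = -2C_1e^(-4t)sin(3t) - 3C_1e^(-4t)cos(3t) - 3C_2e^(-4t)sin(3t) + 2C_2e^(-4t)cos(3t)

Coefficient matrix A = [[20, -15], [39, -28]].
Characteristic polynomial det(A - λI) = λ^2 + 8λ + 25 = 0.
Eigenvalues λ = -4 ± 3i (complex conjugate pair).
For λ=-4+3i: an eigenvector is (-2,-3) - i(-1,-2) = (-2 + i, -3 + 2i).
A real fundamental pair from Re and Im of e^((-4+3i)t)v: X_1 = e^(-4t)(cos(3t)·(-2,-3) + sin(3t)·(-1,-2)), X_2 = e^(-4t)(sin(3t)·(-2,-3) - cos(3t)·(-1,-2)).
General solution: C_1X_1 + C_2X_2.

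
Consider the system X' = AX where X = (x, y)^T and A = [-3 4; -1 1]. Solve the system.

Coefficient matrix A = [[-3, 4], [-1, 1]].
Characteristic polynomial det(A - λI) = λ^2 + 2λ + 1 = 0.
Single eigenvalue λ = -1 with algebraic multiplicity 2.
Eigenvector v = (2,1); generalized eigenvector w with (A-λI)w=v is (-1,0).
General solution: e^(-t)[K_1·v + K_2·(t·v + w)].

x(t) = 2K_1e^(-t) + 2K_2te^(-t) - K_2e^(-t), y(t) = K_1e^(-t) + K_2te^(-t)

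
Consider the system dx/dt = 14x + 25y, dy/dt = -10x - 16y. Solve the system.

Coefficient matrix A = [[14, 25], [-10, -16]].
Characteristic polynomial det(A - λI) = λ^2 + 2λ + 26 = 0.
Eigenvalues λ = -1 ± 5i (complex conjugate pair).
For λ=-1+5i: an eigenvector is (-2,1) - i(-1,1) = (-2 + i, 1 - i).
A real fundamental pair from Re and Im of e^((-1+5i)t)v: X_1 = e^(-t)(cos(5t)·(-2,1) + sin(5t)·(-1,1)), X_2 = e^(-t)(sin(5t)·(-2,1) - cos(5t)·(-1,1)).
General solution: c_1X_1 + c_2X_2.

x(t) = -c_1e^(-t)sin(5t) - 2c_1e^(-t)cos(5t) - 2c_2e^(-t)sin(5t) + c_2e^(-t)cos(5t), y(t) = c_1e^(-t)sin(5t) + c_1e^(-t)cos(5t) + c_2e^(-t)sin(5t) - c_2e^(-t)cos(5t)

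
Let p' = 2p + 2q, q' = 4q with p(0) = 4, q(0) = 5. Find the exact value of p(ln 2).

76

A = [[2,2],[0,4]]; eigenvalues λ = 2, 4.
Eigenvectors: (1,0) for λ=2, (-1,-1) for λ=4.
From the initial condition, c_1 = -1, c_2 = -5.
p(ln 2) = (-1)(2^2)(1) + (-5)(2^4)(-1) = 76.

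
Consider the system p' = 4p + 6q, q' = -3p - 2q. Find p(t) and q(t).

p(t) = K_1e^(t)sin(3t) + K_1e^(t)cos(3t) + K_2e^(t)sin(3t) - K_2e^(t)cos(3t), q(t) = -K_1e^(t)sin(3t) + K_2e^(t)cos(3t)

Coefficient matrix A = [[4, 6], [-3, -2]].
Characteristic polynomial det(A - λI) = λ^2 - 2λ + 10 = 0.
Eigenvalues λ = 1 ± 3i (complex conjugate pair).
For λ=1+3i: an eigenvector is (1,0) - i(1,-1) = (1 - i, 0 + i).
A real fundamental pair from Re and Im of e^((1+3i)t)v: X_1 = e^(t)(cos(3t)·(1,0) + sin(3t)·(1,-1)), X_2 = e^(t)(sin(3t)·(1,0) - cos(3t)·(1,-1)).
General solution: K_1X_1 + K_2X_2.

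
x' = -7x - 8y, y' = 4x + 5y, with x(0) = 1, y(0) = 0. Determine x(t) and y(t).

Coefficient matrix A = [[-7, -8], [4, 5]].
Characteristic polynomial det(A - λI) = λ^2 + 2λ - 3 = 0.
Eigenvalues λ = -3, 1.
For λ=-3: (A-λI) row 1 is [-4, -8], so an eigenvector is (-2, 1).
For λ=1: (A-λI) row 1 is [-8, -8], so an eigenvector is (-1, 1).
General solution: C_1e^(-3t)(-2,1) + C_2e^(t)(-1,1).
Applying x(0)=1, y(0)=0 gives C_1=-1, C_2=1.

x(t) = -e^(t) + 2e^(-3t), y(t) = e^(t) - e^(-3t)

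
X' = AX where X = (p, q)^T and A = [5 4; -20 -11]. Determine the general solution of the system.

p(t) = C_1e^(-3t)sin(4t) - C_2e^(-3t)cos(4t), q(t) = -2C_1e^(-3t)sin(4t) + C_1e^(-3t)cos(4t) + C_2e^(-3t)sin(4t) + 2C_2e^(-3t)cos(4t)

Coefficient matrix A = [[5, 4], [-20, -11]].
Characteristic polynomial det(A - λI) = λ^2 + 6λ + 25 = 0.
Eigenvalues λ = -3 ± 4i (complex conjugate pair).
For λ=-3+4i: an eigenvector is (0,1) - i(1,-2) = (0 - i, 1 + 2i).
A real fundamental pair from Re and Im of e^((-3+4i)t)v: X_1 = e^(-3t)(cos(4t)·(0,1) + sin(4t)·(1,-2)), X_2 = e^(-3t)(sin(4t)·(0,1) - cos(4t)·(1,-2)).
General solution: C_1X_1 + C_2X_2.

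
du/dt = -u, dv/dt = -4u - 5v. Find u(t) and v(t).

u(t) = -c_1e^(-t), v(t) = c_1e^(-t) - c_2e^(-5t)

Coefficient matrix A = [[-1, 0], [-4, -5]].
Characteristic polynomial det(A - λI) = λ^2 + 6λ + 5 = 0.
Eigenvalues λ = -1, -5.
For λ=-1: (A-λI) row 2 is [-4, -4], so an eigenvector is (-1, 1).
For λ=-5: (A-λI) row 1 is [4, 0], so an eigenvector is (0, -1).
General solution: c_1e^(-t)(-1,1) + c_2e^(-5t)(0,-1).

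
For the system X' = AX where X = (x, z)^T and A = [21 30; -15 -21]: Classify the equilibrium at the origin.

A = [[21,30],[-15,-21]]; det(A-λI) = λ^2 + 9.
λ = 0 ± 3i: zero real part.

center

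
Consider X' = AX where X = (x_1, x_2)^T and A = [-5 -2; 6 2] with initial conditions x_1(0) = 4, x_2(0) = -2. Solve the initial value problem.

x_1(t) = -8e^(-t) + 12e^(-2t), x_2(t) = 16e^(-t) - 18e^(-2t)

Coefficient matrix A = [[-5, -2], [6, 2]].
Characteristic polynomial det(A - λI) = λ^2 + 3λ + 2 = 0.
Eigenvalues λ = -2, -1.
For λ=-2: (A-λI) row 1 is [-3, -2], so an eigenvector is (-2, 3).
For λ=-1: (A-λI) row 1 is [-4, -2], so an eigenvector is (1, -2).
General solution: K_1e^(-2t)(-2,3) + K_2e^(-t)(1,-2).
Applying x_1(0)=4, x_2(0)=-2 gives K_1=-6, K_2=-8.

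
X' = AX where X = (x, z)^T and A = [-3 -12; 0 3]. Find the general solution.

x(t) = c_1e^(-3t) + 2c_2e^(3t), z(t) = -c_2e^(3t)

Coefficient matrix A = [[-3, -12], [0, 3]].
Characteristic polynomial det(A - λI) = λ^2 - 9 = 0.
Eigenvalues λ = -3, 3.
For λ=-3: (A-λI) row 1 is [0, -12], so an eigenvector is (1, 0).
For λ=3: (A-λI) row 1 is [-6, -12], so an eigenvector is (2, -1).
General solution: c_1e^(-3t)(1,0) + c_2e^(3t)(2,-1).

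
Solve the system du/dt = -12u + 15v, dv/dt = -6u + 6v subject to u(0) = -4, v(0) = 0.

Coefficient matrix A = [[-12, 15], [-6, 6]].
Characteristic polynomial det(A - λI) = λ^2 + 6λ + 18 = 0.
Eigenvalues λ = -3 ± 3i (complex conjugate pair).
For λ=-3+3i: an eigenvector is (2,1) - i(-1,-1) = (2 + i, 1 + i).
A real fundamental pair from Re and Im of e^((-3+3i)t)v: X_1 = e^(-3t)(cos(3t)·(2,1) + sin(3t)·(-1,-1)), X_2 = e^(-3t)(sin(3t)·(2,1) - cos(3t)·(-1,-1)).
General solution: K_1X_1 + K_2X_2.
Applying u(0)=-4, v(0)=0 gives K_1=-4, K_2=4.

u(t) = 12e^(-3t)sin(3t) - 4e^(-3t)cos(3t), v(t) = 8e^(-3t)sin(3t)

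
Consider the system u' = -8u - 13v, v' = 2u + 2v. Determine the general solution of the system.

u(t) = -3c_1e^(-3t)sin(t) - 2c_1e^(-3t)cos(t) - 2c_2e^(-3t)sin(t) + 3c_2e^(-3t)cos(t), v(t) = c_1e^(-3t)sin(t) + c_1e^(-3t)cos(t) + c_2e^(-3t)sin(t) - c_2e^(-3t)cos(t)

Coefficient matrix A = [[-8, -13], [2, 2]].
Characteristic polynomial det(A - λI) = λ^2 + 6λ + 10 = 0.
Eigenvalues λ = -3 ± i (complex conjugate pair).
For λ=-3+i: an eigenvector is (-2,1) - i(-3,1) = (-2 + 3i, 1 - i).
A real fundamental pair from Re and Im of e^((-3+i)t)v: X_1 = e^(-3t)(cos(t)·(-2,1) + sin(t)·(-3,1)), X_2 = e^(-3t)(sin(t)·(-2,1) - cos(t)·(-3,1)).
General solution: c_1X_1 + c_2X_2.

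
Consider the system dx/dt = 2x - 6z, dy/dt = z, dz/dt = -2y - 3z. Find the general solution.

x(t) = C_1e^(2t) + 3C_2e^(-2t) - 2C_3e^(-t), y(t) = -C_2e^(-2t) + C_3e^(-t), z(t) = 2C_2e^(-2t) - C_3e^(-t)

Coefficient matrix A = [[2, 0, -6], [0, 0, 1], [0, -2, -3]].
det(A - λI) = 0 gives eigenvalues λ = 2, -2, -1.
For λ=2: eigenvector (1,0,0).
For λ=-2: eigenvector (3,-1,2).
For λ=-1: eigenvector (-2,1,-1).
General solution: C_1e^(2t)(1,0,0) + C_2e^(-2t)(3,-1,2) + C_3e^(-t)(-2,1,-1).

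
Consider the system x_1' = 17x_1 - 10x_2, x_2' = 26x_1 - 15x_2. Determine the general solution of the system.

x_1(t) = -2c_1e^(t)sin(2t) + c_1e^(t)cos(2t) + c_2e^(t)sin(2t) + 2c_2e^(t)cos(2t), x_2(t) = -3c_1e^(t)sin(2t) + 2c_1e^(t)cos(2t) + 2c_2e^(t)sin(2t) + 3c_2e^(t)cos(2t)

Coefficient matrix A = [[17, -10], [26, -15]].
Characteristic polynomial det(A - λI) = λ^2 - 2λ + 5 = 0.
Eigenvalues λ = 1 ± 2i (complex conjugate pair).
For λ=1+2i: an eigenvector is (1,2) - i(-2,-3) = (1 + 2i, 2 + 3i).
A real fundamental pair from Re and Im of e^((1+2i)t)v: X_1 = e^(t)(cos(2t)·(1,2) + sin(2t)·(-2,-3)), X_2 = e^(t)(sin(2t)·(1,2) - cos(2t)·(-2,-3)).
General solution: c_1X_1 + c_2X_2.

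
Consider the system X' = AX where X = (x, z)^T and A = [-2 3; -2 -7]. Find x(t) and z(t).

x(t) = -3K_1e^(-4t) + K_2e^(-5t), z(t) = 2K_1e^(-4t) - K_2e^(-5t)

Coefficient matrix A = [[-2, 3], [-2, -7]].
Characteristic polynomial det(A - λI) = λ^2 + 9λ + 20 = 0.
Eigenvalues λ = -4, -5.
For λ=-4: (A-λI) row 1 is [2, 3], so an eigenvector is (-3, 2).
For λ=-5: (A-λI) row 1 is [3, 3], so an eigenvector is (1, -1).
General solution: K_1e^(-4t)(-3,2) + K_2e^(-5t)(1,-1).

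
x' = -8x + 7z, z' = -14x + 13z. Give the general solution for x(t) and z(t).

x(t) = -C_1e^(6t) + C_2e^(-t), z(t) = -2C_1e^(6t) + C_2e^(-t)

Coefficient matrix A = [[-8, 7], [-14, 13]].
Characteristic polynomial det(A - λI) = λ^2 - 5λ - 6 = 0.
Eigenvalues λ = 6, -1.
For λ=6: (A-λI) row 1 is [-14, 7], so an eigenvector is (-1, -2).
For λ=-1: (A-λI) row 1 is [-7, 7], so an eigenvector is (1, 1).
General solution: C_1e^(6t)(-1,-2) + C_2e^(-t)(1,1).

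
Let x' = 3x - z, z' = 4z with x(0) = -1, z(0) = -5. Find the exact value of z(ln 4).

A = [[3,-1],[0,4]]; eigenvalues λ = 3, 4.
Eigenvectors: (1,0) for λ=3, (1,-1) for λ=4.
From the initial condition, c_1 = -6, c_2 = 5.
z(ln 4) = (-6)(4^3)(0) + (5)(4^4)(-1) = -1280.

-1280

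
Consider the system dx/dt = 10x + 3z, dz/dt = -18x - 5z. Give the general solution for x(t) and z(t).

Coefficient matrix A = [[10, 3], [-18, -5]].
Characteristic polynomial det(A - λI) = λ^2 - 5λ + 4 = 0.
Eigenvalues λ = 4, 1.
For λ=4: (A-λI) row 1 is [6, 3], so an eigenvector is (-1, 2).
For λ=1: (A-λI) row 1 is [9, 3], so an eigenvector is (1, -3).
General solution: C_1e^(4t)(-1,2) + C_2e^(t)(1,-3).

x(t) = -C_1e^(4t) + C_2e^(t), z(t) = 2C_1e^(4t) - 3C_2e^(t)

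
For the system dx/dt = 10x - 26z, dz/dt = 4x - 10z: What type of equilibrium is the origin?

A = [[10,-26],[4,-10]]; det(A-λI) = λ^2 + 4.
λ = 0 ± 2i: zero real part.

center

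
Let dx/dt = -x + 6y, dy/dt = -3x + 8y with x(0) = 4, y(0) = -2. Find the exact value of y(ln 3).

A = [[-1,6],[-3,8]]; eigenvalues λ = 2, 5.
Eigenvectors: (-2,-1) for λ=2, (1,1) for λ=5.
From the initial condition, c_1 = -6, c_2 = -8.
y(ln 3) = (-6)(3^2)(-1) + (-8)(3^5)(1) = -1890.

-1890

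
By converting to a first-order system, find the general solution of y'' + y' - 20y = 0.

Let x_1 = y, x_2 = y'. Then x_1' = x_2 and x_2' = 20x_1 - x_2.
A = [[0,1],[20,-1]]; det(A-λI) = λ^2 + λ - 20.
Eigenvalues λ = 4, -5 with eigenvectors (1,4), (1,-5).

y(t) = C_1e^(4t) + C_2e^(-5t)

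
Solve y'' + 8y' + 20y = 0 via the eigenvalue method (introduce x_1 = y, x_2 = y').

Let x_1 = y, x_2 = y'. Then x_1' = x_2 and x_2' = -20x_1 - 8x_2.
A = [[0,1],[-20,-8]]; det(A-λI) = λ^2 + 8λ + 20.
Eigenvalues λ = -4 ± 2i.

y(t) = K_1e^(-4t)cos(2t) + K_2e^(-4t)sin(2t)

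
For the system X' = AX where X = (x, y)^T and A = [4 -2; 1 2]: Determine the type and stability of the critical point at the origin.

A = [[4,-2],[1,2]]; det(A-λI) = λ^2 - 6λ + 10.
λ = 3 ± i: positive real part.

unstable spiral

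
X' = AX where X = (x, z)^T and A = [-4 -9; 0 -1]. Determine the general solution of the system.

x(t) = -c_1e^(-4t) + 3c_2e^(-t), z(t) = -c_2e^(-t)

Coefficient matrix A = [[-4, -9], [0, -1]].
Characteristic polynomial det(A - λI) = λ^2 + 5λ + 4 = 0.
Eigenvalues λ = -4, -1.
For λ=-4: (A-λI) row 1 is [0, -9], so an eigenvector is (-1, 0).
For λ=-1: (A-λI) row 1 is [-3, -9], so an eigenvector is (3, -1).
General solution: c_1e^(-4t)(-1,0) + c_2e^(-t)(3,-1).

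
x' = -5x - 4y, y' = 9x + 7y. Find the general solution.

x(t) = 2K_1e^(t) + 2K_2te^(t) + K_2e^(t), y(t) = -3K_1e^(t) - 3K_2te^(t) - 2K_2e^(t)

Coefficient matrix A = [[-5, -4], [9, 7]].
Characteristic polynomial det(A - λI) = λ^2 - 2λ + 1 = 0.
Single eigenvalue λ = 1 with algebraic multiplicity 2.
Eigenvector v = (2,-3); generalized eigenvector w with (A-λI)w=v is (1,-2).
General solution: e^(t)[K_1·v + K_2·(t·v + w)].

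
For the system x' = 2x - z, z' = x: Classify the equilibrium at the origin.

unstable improper node

A = [[2,-1],[1,0]]; det(A-λI) = λ^2 - 2λ + 1.
repeated λ = 1 with a single eigenvector.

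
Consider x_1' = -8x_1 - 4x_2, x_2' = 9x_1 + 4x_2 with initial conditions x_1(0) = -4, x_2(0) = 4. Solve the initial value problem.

x_1(t) = 8te^(-2t) - 4e^(-2t), x_2(t) = -12te^(-2t) + 4e^(-2t)

Coefficient matrix A = [[-8, -4], [9, 4]].
Characteristic polynomial det(A - λI) = λ^2 + 4λ + 4 = 0.
Single eigenvalue λ = -2 with algebraic multiplicity 2.
Eigenvector v = (2,-3); generalized eigenvector w with (A-λI)w=v is (-1,1).
General solution: e^(-2t)[C_1·v + C_2·(t·v + w)].
Applying x_1(0)=-4, x_2(0)=4 gives C_1=0, C_2=4.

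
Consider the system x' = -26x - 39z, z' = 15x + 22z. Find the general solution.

x(t) = 2K_1e^(-2t)sin(3t) + 3K_1e^(-2t)cos(3t) + 3K_2e^(-2t)sin(3t) - 2K_2e^(-2t)cos(3t), z(t) = -K_1e^(-2t)sin(3t) - 2K_1e^(-2t)cos(3t) - 2K_2e^(-2t)sin(3t) + K_2e^(-2t)cos(3t)

Coefficient matrix A = [[-26, -39], [15, 22]].
Characteristic polynomial det(A - λI) = λ^2 + 4λ + 13 = 0.
Eigenvalues λ = -2 ± 3i (complex conjugate pair).
For λ=-2+3i: an eigenvector is (3,-2) - i(2,-1) = (3 - 2i, -2 + i).
A real fundamental pair from Re and Im of e^((-2+3i)t)v: X_1 = e^(-2t)(cos(3t)·(3,-2) + sin(3t)·(2,-1)), X_2 = e^(-2t)(sin(3t)·(3,-2) - cos(3t)·(2,-1)).
General solution: K_1X_1 + K_2X_2.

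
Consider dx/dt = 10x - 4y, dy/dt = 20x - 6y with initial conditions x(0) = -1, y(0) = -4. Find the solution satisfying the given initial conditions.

x(t) = 2e^(2t)sin(4t) - e^(2t)cos(4t), y(t) = 3e^(2t)sin(4t) - 4e^(2t)cos(4t)

Coefficient matrix A = [[10, -4], [20, -6]].
Characteristic polynomial det(A - λI) = λ^2 - 4λ + 20 = 0.
Eigenvalues λ = 2 ± 4i (complex conjugate pair).
For λ=2+4i: an eigenvector is (-1,-2) - i(0,-1) = (-1, -2 + i).
A real fundamental pair from Re and Im of e^((2+4i)t)v: X_1 = e^(2t)(cos(4t)·(-1,-2) + sin(4t)·(0,-1)), X_2 = e^(2t)(sin(4t)·(-1,-2) - cos(4t)·(0,-1)).
General solution: c_1X_1 + c_2X_2.
Applying x(0)=-1, y(0)=-4 gives c_1=1, c_2=-2.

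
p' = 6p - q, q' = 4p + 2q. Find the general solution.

p(t) = -C_1e^(4t) - C_2te^(4t) - 2C_2e^(4t), q(t) = -2C_1e^(4t) - 2C_2te^(4t) - 3C_2e^(4t)

Coefficient matrix A = [[6, -1], [4, 2]].
Characteristic polynomial det(A - λI) = λ^2 - 8λ + 16 = 0.
Single eigenvalue λ = 4 with algebraic multiplicity 2.
Eigenvector v = (-1,-2); generalized eigenvector w with (A-λI)w=v is (-2,-3).
General solution: e^(4t)[C_1·v + C_2·(t·v + w)].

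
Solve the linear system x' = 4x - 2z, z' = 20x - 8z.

Coefficient matrix A = [[4, -2], [20, -8]].
Characteristic polynomial det(A - λI) = λ^2 + 4λ + 8 = 0.
Eigenvalues λ = -2 ± 2i (complex conjugate pair).
For λ=-2+2i: an eigenvector is (1,3) - i(0,1) = (1, 3 - i).
A real fundamental pair from Re and Im of e^((-2+2i)t)v: X_1 = e^(-2t)(cos(2t)·(1,3) + sin(2t)·(0,1)), X_2 = e^(-2t)(sin(2t)·(1,3) - cos(2t)·(0,1)).
General solution: C_1X_1 + C_2X_2.

x(t) = C_1e^(-2t)cos(2t) + C_2e^(-2t)sin(2t), z(t) = C_1e^(-2t)sin(2t) + 3C_1e^(-2t)cos(2t) + 3C_2e^(-2t)sin(2t) - C_2e^(-2t)cos(2t)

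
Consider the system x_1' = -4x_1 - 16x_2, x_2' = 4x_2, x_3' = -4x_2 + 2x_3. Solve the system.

Coefficient matrix A = [[-4, -16, 0], [0, 4, 0], [0, -4, 2]].
det(A - λI) = 0 gives eigenvalues λ = -4, 2, 4.
For λ=-4: eigenvector (1,0,0).
For λ=2: eigenvector (0,0,1).
For λ=4: eigenvector (-2,1,-2).
General solution: K_1e^(-4t)(1,0,0) + K_2e^(2t)(0,0,1) + K_3e^(4t)(-2,1,-2).

x_1(t) = K_1e^(-4t) - 2K_3e^(4t), x_2(t) = K_3e^(4t), x_3(t) = K_2e^(2t) - 2K_3e^(4t)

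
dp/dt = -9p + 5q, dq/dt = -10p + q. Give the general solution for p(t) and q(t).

p(t) = K_1e^(-4t)cos(5t) + K_2e^(-4t)sin(5t), q(t) = -K_1e^(-4t)sin(5t) + K_1e^(-4t)cos(5t) + K_2e^(-4t)sin(5t) + K_2e^(-4t)cos(5t)

Coefficient matrix A = [[-9, 5], [-10, 1]].
Characteristic polynomial det(A - λI) = λ^2 + 8λ + 41 = 0.
Eigenvalues λ = -4 ± 5i (complex conjugate pair).
For λ=-4+5i: an eigenvector is (1,1) - i(0,-1) = (1, 1 + i).
A real fundamental pair from Re and Im of e^((-4+5i)t)v: X_1 = e^(-4t)(cos(5t)·(1,1) + sin(5t)·(0,-1)), X_2 = e^(-4t)(sin(5t)·(1,1) - cos(5t)·(0,-1)).
General solution: K_1X_1 + K_2X_2.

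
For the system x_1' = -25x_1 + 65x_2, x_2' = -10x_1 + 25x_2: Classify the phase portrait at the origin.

center

A = [[-25,65],[-10,25]]; det(A-λI) = λ^2 + 25.
λ = 0 ± 5i: zero real part.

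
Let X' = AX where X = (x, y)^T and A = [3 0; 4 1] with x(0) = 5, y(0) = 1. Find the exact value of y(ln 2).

62

A = [[3,0],[4,1]]; eigenvalues λ = 3, 1.
Eigenvectors: (1,2) for λ=3, (0,-1) for λ=1.
From the initial condition, c_1 = 5, c_2 = 9.
y(ln 2) = (5)(2^3)(2) + (9)(2^1)(-1) = 62.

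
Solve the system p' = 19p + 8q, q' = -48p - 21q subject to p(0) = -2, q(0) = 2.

p(t) = -4e^(3t) + 2e^(-5t), q(t) = 8e^(3t) - 6e^(-5t)

Coefficient matrix A = [[19, 8], [-48, -21]].
Characteristic polynomial det(A - λI) = λ^2 + 2λ - 15 = 0.
Eigenvalues λ = 3, -5.
For λ=3: (A-λI) row 1 is [16, 8], so an eigenvector is (-1, 2).
For λ=-5: (A-λI) row 1 is [24, 8], so an eigenvector is (1, -3).
General solution: K_1e^(3t)(-1,2) + K_2e^(-5t)(1,-3).
Applying p(0)=-2, q(0)=2 gives K_1=4, K_2=2.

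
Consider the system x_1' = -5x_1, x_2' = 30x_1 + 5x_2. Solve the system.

x_1(t) = -c_1e^(-5t), x_2(t) = 3c_1e^(-5t) - c_2e^(5t)

Coefficient matrix A = [[-5, 0], [30, 5]].
Characteristic polynomial det(A - λI) = λ^2 - 25 = 0.
Eigenvalues λ = -5, 5.
For λ=-5: (A-λI) row 2 is [30, 10], so an eigenvector is (-1, 3).
For λ=5: (A-λI) row 1 is [-10, 0], so an eigenvector is (0, -1).
General solution: c_1e^(-5t)(-1,3) + c_2e^(5t)(0,-1).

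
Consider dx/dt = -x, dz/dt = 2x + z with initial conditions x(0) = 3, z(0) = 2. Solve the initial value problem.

x(t) = 3e^(-t), z(t) = 5e^(t) - 3e^(-t)

Coefficient matrix A = [[-1, 0], [2, 1]].
Characteristic polynomial det(A - λI) = λ^2 - 1 = 0.
Eigenvalues λ = -1, 1.
For λ=-1: (A-λI) row 2 is [2, 2], so an eigenvector is (1, -1).
For λ=1: (A-λI) row 1 is [-2, 0], so an eigenvector is (0, -1).
General solution: K_1e^(-t)(1,-1) + K_2e^(t)(0,-1).
Applying x(0)=3, z(0)=2 gives K_1=3, K_2=-5.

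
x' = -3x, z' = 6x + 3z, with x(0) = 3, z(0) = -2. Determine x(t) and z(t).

x(t) = 3e^(-3t), z(t) = e^(3t) - 3e^(-3t)

Coefficient matrix A = [[-3, 0], [6, 3]].
Characteristic polynomial det(A - λI) = λ^2 - 9 = 0.
Eigenvalues λ = -3, 3.
For λ=-3: (A-λI) row 2 is [6, 6], so an eigenvector is (-1, 1).
For λ=3: (A-λI) row 1 is [-6, 0], so an eigenvector is (0, 1).
General solution: c_1e^(-3t)(-1,1) + c_2e^(3t)(0,1).
Applying x(0)=3, z(0)=-2 gives c_1=-3, c_2=1.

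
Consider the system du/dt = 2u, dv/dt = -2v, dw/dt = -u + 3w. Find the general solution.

Coefficient matrix A = [[2, 0, 0], [0, -2, 0], [-1, 0, 3]].
det(A - λI) = 0 gives eigenvalues λ = 3, -2, 2.
For λ=3: eigenvector (0,0,1).
For λ=-2: eigenvector (0,1,0).
For λ=2: eigenvector (1,0,1).
General solution: K_1e^(3t)(0,0,1) + K_2e^(-2t)(0,1,0) + K_3e^(2t)(1,0,1).

u(t) = K_3e^(2t), v(t) = K_2e^(-2t), w(t) = K_1e^(3t) + K_3e^(2t)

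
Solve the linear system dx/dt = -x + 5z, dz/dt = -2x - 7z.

x(t) = 2C_1e^(-4t)sin(t) - C_1e^(-4t)cos(t) - C_2e^(-4t)sin(t) - 2C_2e^(-4t)cos(t), z(t) = -C_1e^(-4t)sin(t) + C_1e^(-4t)cos(t) + C_2e^(-4t)sin(t) + C_2e^(-4t)cos(t)

Coefficient matrix A = [[-1, 5], [-2, -7]].
Characteristic polynomial det(A - λI) = λ^2 + 8λ + 17 = 0.
Eigenvalues λ = -4 ± i (complex conjugate pair).
For λ=-4+i: an eigenvector is (-1,1) - i(2,-1) = (-1 - 2i, 1 + i).
A real fundamental pair from Re and Im of e^((-4+i)t)v: X_1 = e^(-4t)(cos(t)·(-1,1) + sin(t)·(2,-1)), X_2 = e^(-4t)(sin(t)·(-1,1) - cos(t)·(2,-1)).
General solution: C_1X_1 + C_2X_2.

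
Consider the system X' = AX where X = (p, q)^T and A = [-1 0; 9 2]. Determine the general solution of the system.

Coefficient matrix A = [[-1, 0], [9, 2]].
Characteristic polynomial det(A - λI) = λ^2 - λ - 2 = 0.
Eigenvalues λ = 2, -1.
For λ=2: (A-λI) row 1 is [-3, 0], so an eigenvector is (0, 1).
For λ=-1: (A-λI) row 2 is [9, 3], so an eigenvector is (-1, 3).
General solution: K_1e^(2t)(0,1) + K_2e^(-t)(-1,3).

p(t) = -K_2e^(-t), q(t) = K_1e^(2t) + 3K_2e^(-t)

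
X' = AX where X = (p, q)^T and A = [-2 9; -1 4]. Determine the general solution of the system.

p(t) = 3C_1e^(t) + 3C_2te^(t) - C_2e^(t), q(t) = C_1e^(t) + C_2te^(t)

Coefficient matrix A = [[-2, 9], [-1, 4]].
Characteristic polynomial det(A - λI) = λ^2 - 2λ + 1 = 0.
Single eigenvalue λ = 1 with algebraic multiplicity 2.
Eigenvector v = (3,1); generalized eigenvector w with (A-λI)w=v is (-1,0).
General solution: e^(t)[C_1·v + C_2·(t·v + w)].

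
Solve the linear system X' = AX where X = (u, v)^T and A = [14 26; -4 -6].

u(t) = 2C_1e^(4t)sin(2t) + 3C_1e^(4t)cos(2t) + 3C_2e^(4t)sin(2t) - 2C_2e^(4t)cos(2t), v(t) = -C_1e^(4t)sin(2t) - C_1e^(4t)cos(2t) - C_2e^(4t)sin(2t) + C_2e^(4t)cos(2t)

Coefficient matrix A = [[14, 26], [-4, -6]].
Characteristic polynomial det(A - λI) = λ^2 - 8λ + 20 = 0.
Eigenvalues λ = 4 ± 2i (complex conjugate pair).
For λ=4+2i: an eigenvector is (3,-1) - i(2,-1) = (3 - 2i, -1 + i).
A real fundamental pair from Re and Im of e^((4+2i)t)v: X_1 = e^(4t)(cos(2t)·(3,-1) + sin(2t)·(2,-1)), X_2 = e^(4t)(sin(2t)·(3,-1) - cos(2t)·(2,-1)).
General solution: C_1X_1 + C_2X_2.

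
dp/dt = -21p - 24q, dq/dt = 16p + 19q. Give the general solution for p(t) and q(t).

Coefficient matrix A = [[-21, -24], [16, 19]].
Characteristic polynomial det(A - λI) = λ^2 + 2λ - 15 = 0.
Eigenvalues λ = -5, 3.
For λ=-5: (A-λI) row 1 is [-16, -24], so an eigenvector is (3, -2).
For λ=3: (A-λI) row 1 is [-24, -24], so an eigenvector is (-1, 1).
General solution: K_1e^(-5t)(3,-2) + K_2e^(3t)(-1,1).

p(t) = 3K_1e^(-5t) - K_2e^(3t), q(t) = -2K_1e^(-5t) + K_2e^(3t)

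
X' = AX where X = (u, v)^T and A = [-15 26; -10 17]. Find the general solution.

u(t) = 2K_1e^(t)sin(2t) + 3K_1e^(t)cos(2t) + 3K_2e^(t)sin(2t) - 2K_2e^(t)cos(2t), v(t) = K_1e^(t)sin(2t) + 2K_1e^(t)cos(2t) + 2K_2e^(t)sin(2t) - K_2e^(t)cos(2t)

Coefficient matrix A = [[-15, 26], [-10, 17]].
Characteristic polynomial det(A - λI) = λ^2 - 2λ + 5 = 0.
Eigenvalues λ = 1 ± 2i (complex conjugate pair).
For λ=1+2i: an eigenvector is (3,2) - i(2,1) = (3 - 2i, 2 - i).
A real fundamental pair from Re and Im of e^((1+2i)t)v: X_1 = e^(t)(cos(2t)·(3,2) + sin(2t)·(2,1)), X_2 = e^(t)(sin(2t)·(3,2) - cos(2t)·(2,1)).
General solution: K_1X_1 + K_2X_2.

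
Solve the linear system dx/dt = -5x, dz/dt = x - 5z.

x(t) = C_2e^(-5t), z(t) = C_1e^(-5t) + C_2te^(-5t) + 3C_2e^(-5t)

Coefficient matrix A = [[-5, 0], [1, -5]].
Characteristic polynomial det(A - λI) = λ^2 + 10λ + 25 = 0.
Single eigenvalue λ = -5 with algebraic multiplicity 2.
Eigenvector v = (0,1); generalized eigenvector w with (A-λI)w=v is (1,3).
General solution: e^(-5t)[C_1·v + C_2·(t·v + w)].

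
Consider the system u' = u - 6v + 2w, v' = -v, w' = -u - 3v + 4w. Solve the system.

u(t) = 2c_1e^(2t) + 2c_2e^(-t) + c_3e^(3t), v(t) = c_2e^(-t), w(t) = c_1e^(2t) + c_2e^(-t) + c_3e^(3t)

Coefficient matrix A = [[1, -6, 2], [0, -1, 0], [-1, -3, 4]].
det(A - λI) = 0 gives eigenvalues λ = 2, -1, 3.
For λ=2: eigenvector (2,0,1).
For λ=-1: eigenvector (2,1,1).
For λ=3: eigenvector (1,0,1).
General solution: c_1e^(2t)(2,0,1) + c_2e^(-t)(2,1,1) + c_3e^(3t)(1,0,1).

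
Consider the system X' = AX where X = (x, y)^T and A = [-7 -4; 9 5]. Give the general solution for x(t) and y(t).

x(t) = -2C_1e^(-t) - 2C_2te^(-t) - C_2e^(-t), y(t) = 3C_1e^(-t) + 3C_2te^(-t) + 2C_2e^(-t)

Coefficient matrix A = [[-7, -4], [9, 5]].
Characteristic polynomial det(A - λI) = λ^2 + 2λ + 1 = 0.
Single eigenvalue λ = -1 with algebraic multiplicity 2.
Eigenvector v = (-2,3); generalized eigenvector w with (A-λI)w=v is (-1,2).
General solution: e^(-t)[C_1·v + C_2·(t·v + w)].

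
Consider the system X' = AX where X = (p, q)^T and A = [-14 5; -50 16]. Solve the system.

Coefficient matrix A = [[-14, 5], [-50, 16]].
Characteristic polynomial det(A - λI) = λ^2 - 2λ + 26 = 0.
Eigenvalues λ = 1 ± 5i (complex conjugate pair).
For λ=1+5i: an eigenvector is (0,-1) - i(-1,-3) = (0 + i, -1 + 3i).
A real fundamental pair from Re and Im of e^((1+5i)t)v: X_1 = e^(t)(cos(5t)·(0,-1) + sin(5t)·(-1,-3)), X_2 = e^(t)(sin(5t)·(0,-1) - cos(5t)·(-1,-3)).
General solution: K_1X_1 + K_2X_2.

p(t) = -K_1e^(t)sin(5t) + K_2e^(t)cos(5t), q(t) = -3K_1e^(t)sin(5t) - K_1e^(t)cos(5t) - K_2e^(t)sin(5t) + 3K_2e^(t)cos(5t)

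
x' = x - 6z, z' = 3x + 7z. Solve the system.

Coefficient matrix A = [[1, -6], [3, 7]].
Characteristic polynomial det(A - λI) = λ^2 - 8λ + 25 = 0.
Eigenvalues λ = 4 ± 3i (complex conjugate pair).
For λ=4+3i: an eigenvector is (-1,0) - i(1,-1) = (-1 - i, 0 + i).
A real fundamental pair from Re and Im of e^((4+3i)t)v: X_1 = e^(4t)(cos(3t)·(-1,0) + sin(3t)·(1,-1)), X_2 = e^(4t)(sin(3t)·(-1,0) - cos(3t)·(1,-1)).
General solution: c_1X_1 + c_2X_2.

x(t) = c_1e^(4t)sin(3t) - c_1e^(4t)cos(3t) - c_2e^(4t)sin(3t) - c_2e^(4t)cos(3t), z(t) = -c_1e^(4t)sin(3t) + c_2e^(4t)cos(3t)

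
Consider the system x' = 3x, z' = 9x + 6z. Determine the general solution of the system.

x(t) = -c_2e^(3t), z(t) = c_1e^(6t) + 3c_2e^(3t)

Coefficient matrix A = [[3, 0], [9, 6]].
Characteristic polynomial det(A - λI) = λ^2 - 9λ + 18 = 0.
Eigenvalues λ = 6, 3.
For λ=6: (A-λI) row 1 is [-3, 0], so an eigenvector is (0, 1).
For λ=3: (A-λI) row 2 is [9, 3], so an eigenvector is (-1, 3).
General solution: c_1e^(6t)(0,1) + c_2e^(3t)(-1,3).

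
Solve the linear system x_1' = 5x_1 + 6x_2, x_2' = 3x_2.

x_1(t) = 3K_1e^(3t) + K_2e^(5t), x_2(t) = -K_1e^(3t)

Coefficient matrix A = [[5, 6], [0, 3]].
Characteristic polynomial det(A - λI) = λ^2 - 8λ + 15 = 0.
Eigenvalues λ = 3, 5.
For λ=3: (A-λI) row 1 is [2, 6], so an eigenvector is (3, -1).
For λ=5: (A-λI) row 1 is [0, 6], so an eigenvector is (1, 0).
General solution: K_1e^(3t)(3,-1) + K_2e^(5t)(1,0).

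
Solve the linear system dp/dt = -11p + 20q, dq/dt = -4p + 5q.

p(t) = -c_1e^(-3t)sin(4t) - 2c_1e^(-3t)cos(4t) - 2c_2e^(-3t)sin(4t) + c_2e^(-3t)cos(4t), q(t) = -c_1e^(-3t)cos(4t) - c_2e^(-3t)sin(4t)

Coefficient matrix A = [[-11, 20], [-4, 5]].
Characteristic polynomial det(A - λI) = λ^2 + 6λ + 25 = 0.
Eigenvalues λ = -3 ± 4i (complex conjugate pair).
For λ=-3+4i: an eigenvector is (-2,-1) - i(-1,0) = (-2 + i, -1).
A real fundamental pair from Re and Im of e^((-3+4i)t)v: X_1 = e^(-3t)(cos(4t)·(-2,-1) + sin(4t)·(-1,0)), X_2 = e^(-3t)(sin(4t)·(-2,-1) - cos(4t)·(-1,0)).
General solution: c_1X_1 + c_2X_2.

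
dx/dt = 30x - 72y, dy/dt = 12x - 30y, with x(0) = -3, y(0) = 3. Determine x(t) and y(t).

Coefficient matrix A = [[30, -72], [12, -30]].
Characteristic polynomial det(A - λI) = λ^2 - 36 = 0.
Eigenvalues λ = -6, 6.
For λ=-6: (A-λI) row 1 is [36, -72], so an eigenvector is (2, 1).
For λ=6: (A-λI) row 1 is [24, -72], so an eigenvector is (3, 1).
General solution: c_1e^(-6t)(2,1) + c_2e^(6t)(3,1).
Applying x(0)=-3, y(0)=3 gives c_1=12, c_2=-9.

x(t) = -27e^(6t) + 24e^(-6t), y(t) = -9e^(6t) + 12e^(-6t)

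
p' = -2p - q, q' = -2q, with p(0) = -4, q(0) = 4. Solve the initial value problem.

Coefficient matrix A = [[-2, -1], [0, -2]].
Characteristic polynomial det(A - λI) = λ^2 + 4λ + 4 = 0.
Single eigenvalue λ = -2 with algebraic multiplicity 2.
Eigenvector v = (1,0); generalized eigenvector w with (A-λI)w=v is (-3,-1).
General solution: e^(-2t)[K_1·v + K_2·(t·v + w)].
Applying p(0)=-4, q(0)=4 gives K_1=-16, K_2=-4.

p(t) = -4te^(-2t) - 4e^(-2t), q(t) = 4e^(-2t)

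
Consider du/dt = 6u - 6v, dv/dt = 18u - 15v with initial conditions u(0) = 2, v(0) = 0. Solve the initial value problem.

Coefficient matrix A = [[6, -6], [18, -15]].
Characteristic polynomial det(A - λI) = λ^2 + 9λ + 18 = 0.
Eigenvalues λ = -3, -6.
For λ=-3: (A-λI) row 1 is [9, -6], so an eigenvector is (-2, -3).
For λ=-6: (A-λI) row 1 is [12, -6], so an eigenvector is (-1, -2).
General solution: C_1e^(-3t)(-2,-3) + C_2e^(-6t)(-1,-2).
Applying u(0)=2, v(0)=0 gives C_1=-4, C_2=6.

u(t) = 8e^(-3t) - 6e^(-6t), v(t) = 12e^(-3t) - 12e^(-6t)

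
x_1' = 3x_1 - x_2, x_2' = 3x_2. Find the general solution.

x_1(t) = c_1e^(3t) + c_2te^(3t) - 3c_2e^(3t), x_2(t) = -c_2e^(3t)

Coefficient matrix A = [[3, -1], [0, 3]].
Characteristic polynomial det(A - λI) = λ^2 - 6λ + 9 = 0.
Single eigenvalue λ = 3 with algebraic multiplicity 2.
Eigenvector v = (1,0); generalized eigenvector w with (A-λI)w=v is (-3,-1).
General solution: e^(3t)[c_1·v + c_2·(t·v + w)].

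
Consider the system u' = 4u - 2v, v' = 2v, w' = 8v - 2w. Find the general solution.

u(t) = K_1e^(4t) + K_2e^(2t), v(t) = K_2e^(2t), w(t) = 2K_2e^(2t) + K_3e^(-2t)

Coefficient matrix A = [[4, -2, 0], [0, 2, 0], [0, 8, -2]].
det(A - λI) = 0 gives eigenvalues λ = 4, 2, -2.
For λ=4: eigenvector (1,0,0).
For λ=2: eigenvector (1,1,2).
For λ=-2: eigenvector (0,0,1).
General solution: K_1e^(4t)(1,0,0) + K_2e^(2t)(1,1,2) + K_3e^(-2t)(0,0,1).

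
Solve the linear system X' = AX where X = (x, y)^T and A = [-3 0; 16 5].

Coefficient matrix A = [[-3, 0], [16, 5]].
Characteristic polynomial det(A - λI) = λ^2 - 2λ - 15 = 0.
Eigenvalues λ = 5, -3.
For λ=5: (A-λI) row 1 is [-8, 0], so an eigenvector is (0, 1).
For λ=-3: (A-λI) row 2 is [16, 8], so an eigenvector is (1, -2).
General solution: C_1e^(5t)(0,1) + C_2e^(-3t)(1,-2).

x(t) = C_2e^(-3t), y(t) = C_1e^(5t) - 2C_2e^(-3t)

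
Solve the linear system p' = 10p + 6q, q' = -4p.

p(t) = -3c_1e^(6t) - c_2e^(4t), q(t) = 2c_1e^(6t) + c_2e^(4t)

Coefficient matrix A = [[10, 6], [-4, 0]].
Characteristic polynomial det(A - λI) = λ^2 - 10λ + 24 = 0.
Eigenvalues λ = 6, 4.
For λ=6: (A-λI) row 1 is [4, 6], so an eigenvector is (-3, 2).
For λ=4: (A-λI) row 1 is [6, 6], so an eigenvector is (-1, 1).
General solution: c_1e^(6t)(-3,2) + c_2e^(4t)(-1,1).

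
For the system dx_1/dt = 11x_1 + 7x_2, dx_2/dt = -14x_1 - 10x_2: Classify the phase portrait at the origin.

A = [[11,7],[-14,-10]]; det(A-λI) = λ^2 - λ - 12.
λ = -3, 4: opposite signs.

saddle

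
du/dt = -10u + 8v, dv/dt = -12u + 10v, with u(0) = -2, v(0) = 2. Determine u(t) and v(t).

Coefficient matrix A = [[-10, 8], [-12, 10]].
Characteristic polynomial det(A - λI) = λ^2 - 4 = 0.
Eigenvalues λ = 2, -2.
For λ=2: (A-λI) row 1 is [-12, 8], so an eigenvector is (-2, -3).
For λ=-2: (A-λI) row 1 is [-8, 8], so an eigenvector is (1, 1).
General solution: c_1e^(2t)(-2,-3) + c_2e^(-2t)(1,1).
Applying u(0)=-2, v(0)=2 gives c_1=-4, c_2=-10.

u(t) = 8e^(2t) - 10e^(-2t), v(t) = 12e^(2t) - 10e^(-2t)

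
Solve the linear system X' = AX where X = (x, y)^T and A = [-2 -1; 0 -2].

x(t) = -c_1e^(-2t) - c_2te^(-2t) - 2c_2e^(-2t), y(t) = c_2e^(-2t)

Coefficient matrix A = [[-2, -1], [0, -2]].
Characteristic polynomial det(A - λI) = λ^2 + 4λ + 4 = 0.
Single eigenvalue λ = -2 with algebraic multiplicity 2.
Eigenvector v = (-1,0); generalized eigenvector w with (A-λI)w=v is (-2,1).
General solution: e^(-2t)[c_1·v + c_2·(t·v + w)].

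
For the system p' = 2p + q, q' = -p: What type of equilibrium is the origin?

unstable improper node

A = [[2,1],[-1,0]]; det(A-λI) = λ^2 - 2λ + 1.
repeated λ = 1 with a single eigenvector.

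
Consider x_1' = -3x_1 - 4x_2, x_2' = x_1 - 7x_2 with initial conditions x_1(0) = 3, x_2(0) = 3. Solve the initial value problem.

Coefficient matrix A = [[-3, -4], [1, -7]].
Characteristic polynomial det(A - λI) = λ^2 + 10λ + 25 = 0.
Single eigenvalue λ = -5 with algebraic multiplicity 2.
Eigenvector v = (2,1); generalized eigenvector w with (A-λI)w=v is (-3,-2).
General solution: e^(-5t)[C_1·v + C_2·(t·v + w)].
Applying x_1(0)=3, x_2(0)=3 gives C_1=-3, C_2=-3.

x_1(t) = -6te^(-5t) + 3e^(-5t), x_2(t) = -3te^(-5t) + 3e^(-5t)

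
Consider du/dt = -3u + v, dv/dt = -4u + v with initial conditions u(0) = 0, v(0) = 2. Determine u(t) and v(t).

Coefficient matrix A = [[-3, 1], [-4, 1]].
Characteristic polynomial det(A - λI) = λ^2 + 2λ + 1 = 0.
Single eigenvalue λ = -1 with algebraic multiplicity 2.
Eigenvector v = (-1,-2); generalized eigenvector w with (A-λI)w=v is (1,1).
General solution: e^(-t)[K_1·v + K_2·(t·v + w)].
Applying u(0)=0, v(0)=2 gives K_1=-2, K_2=-2.

u(t) = 2te^(-t), v(t) = 4te^(-t) + 2e^(-t)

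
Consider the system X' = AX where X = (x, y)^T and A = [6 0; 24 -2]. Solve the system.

Coefficient matrix A = [[6, 0], [24, -2]].
Characteristic polynomial det(A - λI) = λ^2 - 4λ - 12 = 0.
Eigenvalues λ = 6, -2.
For λ=6: (A-λI) row 2 is [24, -8], so an eigenvector is (1, 3).
For λ=-2: (A-λI) row 1 is [8, 0], so an eigenvector is (0, -1).
General solution: c_1e^(6t)(1,3) + c_2e^(-2t)(0,-1).

x(t) = c_1e^(6t), y(t) = 3c_1e^(6t) - c_2e^(-2t)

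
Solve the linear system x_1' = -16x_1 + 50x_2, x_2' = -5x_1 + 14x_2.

Coefficient matrix A = [[-16, 50], [-5, 14]].
Characteristic polynomial det(A - λI) = λ^2 + 2λ + 26 = 0.
Eigenvalues λ = -1 ± 5i (complex conjugate pair).
For λ=-1+5i: an eigenvector is (3,1) - i(1,0) = (3 - i, 1).
A real fundamental pair from Re and Im of e^((-1+5i)t)v: X_1 = e^(-t)(cos(5t)·(3,1) + sin(5t)·(1,0)), X_2 = e^(-t)(sin(5t)·(3,1) - cos(5t)·(1,0)).
General solution: c_1X_1 + c_2X_2.

x_1(t) = c_1e^(-t)sin(5t) + 3c_1e^(-t)cos(5t) + 3c_2e^(-t)sin(5t) - c_2e^(-t)cos(5t), x_2(t) = c_1e^(-t)cos(5t) + c_2e^(-t)sin(5t)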